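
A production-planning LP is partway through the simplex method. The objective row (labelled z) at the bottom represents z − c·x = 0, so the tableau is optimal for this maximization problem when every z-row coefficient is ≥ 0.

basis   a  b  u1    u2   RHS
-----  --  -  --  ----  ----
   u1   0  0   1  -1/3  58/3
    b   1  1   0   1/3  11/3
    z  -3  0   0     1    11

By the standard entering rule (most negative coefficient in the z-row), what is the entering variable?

Negative z-row entries: a: -3.
The most negative is -3 in column a, so a enters.

a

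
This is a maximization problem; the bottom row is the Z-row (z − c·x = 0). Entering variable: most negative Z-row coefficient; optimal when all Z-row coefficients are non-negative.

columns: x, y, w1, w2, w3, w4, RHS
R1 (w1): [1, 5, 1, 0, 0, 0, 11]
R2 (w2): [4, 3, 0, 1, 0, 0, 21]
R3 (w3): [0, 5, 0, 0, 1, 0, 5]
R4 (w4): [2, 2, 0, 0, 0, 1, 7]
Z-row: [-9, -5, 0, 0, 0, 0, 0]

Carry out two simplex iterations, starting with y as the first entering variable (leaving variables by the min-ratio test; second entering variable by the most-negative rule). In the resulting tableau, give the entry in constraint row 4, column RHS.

5/2

Ratio test on column y — row 1: 11/5 = 11/5; row 2: 21/3 = 7; row 3: 5/5 = 1; row 4: 7/2 = 7/2. Minimum is 1 at row 3 (w3 leaves); pivot element 5.
Divide row 3 by 5; eliminate column y from the other rows.
Second iteration: most negative Z-row entry is -9 in column x, so x enters.
Ratio test on column x — row 1: 6/1 = 6; row 2: 18/4 = 9/2; row 3: entry 0 ≤ 0; row 4: 5/2 = 5/2. Minimum is 5/2 at row 4 (w4 leaves); pivot element 2.
Divide row 4 by 2; eliminate column x from the other rows.
After both pivots, the entry at constraint row 4, column RHS is 5/2.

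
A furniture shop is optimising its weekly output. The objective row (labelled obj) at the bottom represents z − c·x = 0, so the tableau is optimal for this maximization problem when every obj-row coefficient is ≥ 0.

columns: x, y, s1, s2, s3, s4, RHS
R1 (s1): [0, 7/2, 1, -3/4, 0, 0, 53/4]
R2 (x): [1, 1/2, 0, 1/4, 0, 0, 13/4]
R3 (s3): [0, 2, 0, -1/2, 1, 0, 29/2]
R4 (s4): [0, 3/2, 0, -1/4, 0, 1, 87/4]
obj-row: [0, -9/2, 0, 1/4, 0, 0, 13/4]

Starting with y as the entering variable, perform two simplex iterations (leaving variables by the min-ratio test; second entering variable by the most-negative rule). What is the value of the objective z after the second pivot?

Ratio test on column y — row 1: (53/4)/(7/2) = 53/14; row 2: (13/4)/(1/2) = 13/2; row 3: (29/2)/2 = 29/4; row 4: (87/4)/(3/2) = 29/2. Minimum is 53/14 at row 1 (s1 leaves); pivot element 7/2.
Pivot on row 1; the obj-row RHS becomes 13/4 − (-9/2)·(53/14) = 142/7.
Next entering variable (most negative obj-row entry -5/7): s2.
Ratio test on column s2 — row 1: entry -3/14 ≤ 0; row 2: (19/14)/(5/14) = 19/5; row 3: entry -1/14 ≤ 0; row 4: (225/14)/(1/14) = 225. Minimum is 19/5 at row 2 (x leaves); pivot element 5/14.
After the second pivot the obj-row RHS is 142/7 − (-5/7)·(19/5) = 23.

23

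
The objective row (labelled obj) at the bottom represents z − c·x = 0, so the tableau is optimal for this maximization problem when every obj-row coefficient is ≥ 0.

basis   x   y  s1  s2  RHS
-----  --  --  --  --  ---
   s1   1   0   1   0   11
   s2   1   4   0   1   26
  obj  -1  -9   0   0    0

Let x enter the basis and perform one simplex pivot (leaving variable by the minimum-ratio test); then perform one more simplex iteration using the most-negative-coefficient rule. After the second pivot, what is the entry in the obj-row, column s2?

9/4

Ratio test on column x — row 1: 11/1 = 11; row 2: 26/1 = 26. Minimum is 11 at row 1 (s1 leaves); pivot element 1.
Divide row 1 by 1; eliminate column x from the other rows.
Second iteration: most negative obj-row entry is -9 in column y, so y enters.
Ratio test on column y — row 1: entry 0 ≤ 0; row 2: 15/4 = 15/4. Minimum is 15/4 at row 2 (s2 leaves); pivot element 4.
Divide row 2 by 4; eliminate column y from the other rows.
After both pivots, the entry at the obj-row, column s2 is 9/4.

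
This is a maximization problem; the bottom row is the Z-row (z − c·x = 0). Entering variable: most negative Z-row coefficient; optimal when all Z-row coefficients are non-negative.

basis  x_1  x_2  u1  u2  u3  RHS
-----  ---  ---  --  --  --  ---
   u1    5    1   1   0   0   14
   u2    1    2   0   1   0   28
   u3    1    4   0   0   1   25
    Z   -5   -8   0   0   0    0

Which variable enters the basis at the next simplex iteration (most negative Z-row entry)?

x_2

Negative Z-row entries: x_1: -5, x_2: -8.
The most negative is -8 in column x_2, so x_2 enters.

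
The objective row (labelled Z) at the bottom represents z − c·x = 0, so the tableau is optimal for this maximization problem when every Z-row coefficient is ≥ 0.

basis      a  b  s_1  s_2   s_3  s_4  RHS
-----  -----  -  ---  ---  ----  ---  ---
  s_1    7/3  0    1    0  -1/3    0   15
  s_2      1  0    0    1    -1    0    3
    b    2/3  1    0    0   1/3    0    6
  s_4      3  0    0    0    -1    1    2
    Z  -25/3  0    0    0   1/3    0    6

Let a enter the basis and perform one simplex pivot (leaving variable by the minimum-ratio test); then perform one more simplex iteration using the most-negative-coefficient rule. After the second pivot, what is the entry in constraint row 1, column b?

Ratio test on column a — row 1: 15/(7/3) = 45/7; row 2: 3/1 = 3; row 3: 6/(2/3) = 9; row 4: 2/3 = 2/3. Minimum is 2/3 at row 4 (s_4 leaves); pivot element 3.
Divide row 4 by 3; eliminate column a from the other rows.
Second iteration: most negative Z-row entry is -22/9 in column s_3, so s_3 enters.
Ratio test on column s_3 — row 1: (121/9)/(4/9) = 121/4; row 2: entry -2/3 ≤ 0; row 3: (50/9)/(5/9) = 10; row 4: entry -1/3 ≤ 0. Minimum is 10 at row 3 (b leaves); pivot element 5/9.
Divide row 3 by 5/9; eliminate column s_3 from the other rows.
After both pivots, the entry at constraint row 1, column b is -4/5.

-4/5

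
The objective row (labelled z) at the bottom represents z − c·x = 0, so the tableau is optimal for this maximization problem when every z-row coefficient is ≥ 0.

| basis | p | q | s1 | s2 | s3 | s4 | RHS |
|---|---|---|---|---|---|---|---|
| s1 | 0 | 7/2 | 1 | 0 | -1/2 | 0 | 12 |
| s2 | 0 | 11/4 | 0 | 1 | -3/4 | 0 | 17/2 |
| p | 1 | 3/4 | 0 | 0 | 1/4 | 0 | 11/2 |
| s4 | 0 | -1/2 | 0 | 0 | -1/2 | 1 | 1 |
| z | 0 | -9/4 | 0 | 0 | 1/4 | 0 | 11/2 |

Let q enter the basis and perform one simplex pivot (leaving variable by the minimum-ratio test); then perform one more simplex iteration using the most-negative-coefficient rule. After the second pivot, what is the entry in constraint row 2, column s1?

3/5

Ratio test on column q — row 1: 12/(7/2) = 24/7; row 2: (17/2)/(11/4) = 34/11; row 3: (11/2)/(3/4) = 22/3; row 4: entry -1/2 ≤ 0. Minimum is 34/11 at row 2 (s2 leaves); pivot element 11/4.
Divide row 2 by 11/4; eliminate column q from the other rows.
Second iteration: most negative z-row entry is -4/11 in column s3, so s3 enters.
Ratio test on column s3 — row 1: (13/11)/(5/11) = 13/5; row 2: entry -3/11 ≤ 0; row 3: (35/11)/(5/11) = 7; row 4: entry -7/11 ≤ 0. Minimum is 13/5 at row 1 (s1 leaves); pivot element 5/11.
Divide row 1 by 5/11; eliminate column s3 from the other rows.
After both pivots, the entry at constraint row 2, column s1 is 3/5.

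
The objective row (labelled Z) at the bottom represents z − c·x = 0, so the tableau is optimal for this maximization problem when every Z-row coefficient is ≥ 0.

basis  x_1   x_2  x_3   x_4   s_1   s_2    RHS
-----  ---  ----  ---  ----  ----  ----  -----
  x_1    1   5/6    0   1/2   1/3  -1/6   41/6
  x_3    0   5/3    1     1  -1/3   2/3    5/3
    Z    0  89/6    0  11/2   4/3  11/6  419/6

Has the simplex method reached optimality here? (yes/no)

Every Z-row coefficient is ≥ 0, so the tableau is optimal.

yes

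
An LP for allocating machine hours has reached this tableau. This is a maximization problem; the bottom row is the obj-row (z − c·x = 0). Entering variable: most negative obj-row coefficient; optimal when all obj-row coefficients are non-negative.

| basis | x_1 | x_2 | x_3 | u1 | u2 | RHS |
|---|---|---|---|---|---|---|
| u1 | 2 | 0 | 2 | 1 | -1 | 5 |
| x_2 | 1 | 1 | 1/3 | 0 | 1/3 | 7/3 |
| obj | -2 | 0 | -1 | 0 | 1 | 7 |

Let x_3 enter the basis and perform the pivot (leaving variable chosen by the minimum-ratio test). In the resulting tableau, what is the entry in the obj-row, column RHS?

19/2

Ratio test on column x_3 — row 1: 5/2 = 5/2; row 2: (7/3)/(1/3) = 7. Minimum is 5/2 at row 1 (u1 leaves); pivot element 2.
Divide row 1 by 2; eliminate column x_3 from the other rows.
obj-row update in column RHS: 7 − (-1)·(5/2) = 19/2.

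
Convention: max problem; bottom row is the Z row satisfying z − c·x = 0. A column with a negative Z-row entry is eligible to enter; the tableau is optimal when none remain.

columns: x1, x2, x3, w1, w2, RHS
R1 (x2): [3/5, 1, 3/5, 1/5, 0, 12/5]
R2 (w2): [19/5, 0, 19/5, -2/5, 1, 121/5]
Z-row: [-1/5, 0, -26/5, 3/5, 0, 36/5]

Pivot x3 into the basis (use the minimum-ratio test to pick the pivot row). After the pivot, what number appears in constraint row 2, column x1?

Ratio test on column x3 — row 1: (12/5)/(3/5) = 4; row 2: (121/5)/(19/5) = 121/19. Minimum is 4 at row 1 (x2 leaves); pivot element 3/5.
Divide row 1 by 3/5; eliminate column x3 from the other rows.
Row 2 update in column x1: 19/5 − (19/5)·1 = 0.

0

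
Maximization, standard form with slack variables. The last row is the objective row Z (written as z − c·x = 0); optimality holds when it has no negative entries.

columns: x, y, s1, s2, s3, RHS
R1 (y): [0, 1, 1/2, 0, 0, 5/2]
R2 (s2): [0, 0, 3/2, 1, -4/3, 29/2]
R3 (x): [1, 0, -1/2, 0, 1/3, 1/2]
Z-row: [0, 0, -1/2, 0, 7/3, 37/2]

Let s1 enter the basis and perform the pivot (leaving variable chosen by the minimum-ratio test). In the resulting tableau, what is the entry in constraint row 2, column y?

Ratio test on column s1 — row 1: (5/2)/(1/2) = 5; row 2: (29/2)/(3/2) = 29/3; row 3: entry -1/2 ≤ 0. Minimum is 5 at row 1 (y leaves); pivot element 1/2.
Divide row 1 by 1/2; eliminate column s1 from the other rows.
Row 2 update in column y: 0 − (3/2)·2 = -3.

-3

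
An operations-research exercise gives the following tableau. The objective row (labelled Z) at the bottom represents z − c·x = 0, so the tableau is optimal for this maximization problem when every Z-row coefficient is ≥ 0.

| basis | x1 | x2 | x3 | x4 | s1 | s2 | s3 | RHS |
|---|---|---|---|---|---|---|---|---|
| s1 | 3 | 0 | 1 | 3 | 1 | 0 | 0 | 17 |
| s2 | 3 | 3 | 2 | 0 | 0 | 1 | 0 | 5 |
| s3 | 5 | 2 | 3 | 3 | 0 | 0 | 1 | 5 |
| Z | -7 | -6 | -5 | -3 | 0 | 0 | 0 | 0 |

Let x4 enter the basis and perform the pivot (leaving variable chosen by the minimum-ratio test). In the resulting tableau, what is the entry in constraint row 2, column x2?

3

Ratio test on column x4 — row 1: 17/3 = 17/3; row 2: entry 0 ≤ 0; row 3: 5/3 = 5/3. Minimum is 5/3 at row 3 (s3 leaves); pivot element 3.
Divide row 3 by 3; eliminate column x4 from the other rows.
Row 2 update in column x2: 3 − 0·(2/3) = 3.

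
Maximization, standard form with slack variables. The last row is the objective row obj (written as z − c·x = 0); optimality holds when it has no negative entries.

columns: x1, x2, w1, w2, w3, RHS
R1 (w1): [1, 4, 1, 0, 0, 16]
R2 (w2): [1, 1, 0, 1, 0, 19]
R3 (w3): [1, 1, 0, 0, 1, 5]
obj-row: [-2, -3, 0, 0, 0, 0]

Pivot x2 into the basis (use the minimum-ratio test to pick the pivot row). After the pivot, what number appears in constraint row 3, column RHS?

Ratio test on column x2 — row 1: 16/4 = 4; row 2: 19/1 = 19; row 3: 5/1 = 5. Minimum is 4 at row 1 (w1 leaves); pivot element 4.
Divide row 1 by 4; eliminate column x2 from the other rows.
Row 3 update in column RHS: 5 − 1·4 = 1.

1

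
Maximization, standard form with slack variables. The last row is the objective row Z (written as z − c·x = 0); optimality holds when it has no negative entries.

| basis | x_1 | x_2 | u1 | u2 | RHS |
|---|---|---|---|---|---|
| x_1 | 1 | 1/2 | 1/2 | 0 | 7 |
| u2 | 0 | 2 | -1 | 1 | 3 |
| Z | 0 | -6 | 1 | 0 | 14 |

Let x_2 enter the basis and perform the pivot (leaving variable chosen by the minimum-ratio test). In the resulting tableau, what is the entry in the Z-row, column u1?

Ratio test on column x_2 — row 1: 7/(1/2) = 14; row 2: 3/2 = 3/2. Minimum is 3/2 at row 2 (u2 leaves); pivot element 2.
Divide row 2 by 2; eliminate column x_2 from the other rows.
Z-row update in column u1: 1 − (-6)·(-1/2) = -2.

-2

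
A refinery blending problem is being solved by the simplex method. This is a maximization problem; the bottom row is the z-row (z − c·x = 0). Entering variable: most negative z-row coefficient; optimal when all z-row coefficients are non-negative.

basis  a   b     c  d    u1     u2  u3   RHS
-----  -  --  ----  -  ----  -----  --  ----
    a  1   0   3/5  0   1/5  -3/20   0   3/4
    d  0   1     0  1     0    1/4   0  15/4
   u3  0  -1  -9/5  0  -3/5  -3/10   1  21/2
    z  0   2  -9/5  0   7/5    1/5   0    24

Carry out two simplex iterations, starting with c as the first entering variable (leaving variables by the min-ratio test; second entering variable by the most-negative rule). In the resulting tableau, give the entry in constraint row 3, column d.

Ratio test on column c — row 1: (3/4)/(3/5) = 5/4; row 2: entry 0 ≤ 0; row 3: entry -9/5 ≤ 0. Minimum is 5/4 at row 1 (a leaves); pivot element 3/5.
Divide row 1 by 3/5; eliminate column c from the other rows.
Second iteration: most negative z-row entry is -1/4 in column u2, so u2 enters.
Ratio test on column u2 — row 1: entry -1/4 ≤ 0; row 2: (15/4)/(1/4) = 15; row 3: entry -3/4 ≤ 0. Minimum is 15 at row 2 (d leaves); pivot element 1/4.
Divide row 2 by 1/4; eliminate column u2 from the other rows.
After both pivots, the entry at constraint row 3, column d is 3.

3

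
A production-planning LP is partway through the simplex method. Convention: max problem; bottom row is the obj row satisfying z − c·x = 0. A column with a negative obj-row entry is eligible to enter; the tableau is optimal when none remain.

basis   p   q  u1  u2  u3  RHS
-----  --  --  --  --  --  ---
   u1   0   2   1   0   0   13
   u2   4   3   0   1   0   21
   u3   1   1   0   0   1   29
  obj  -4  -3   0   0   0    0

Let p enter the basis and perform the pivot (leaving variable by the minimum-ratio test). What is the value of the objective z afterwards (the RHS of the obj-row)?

21

Ratio test on column p — row 1: entry 0 ≤ 0; row 2: 21/4 = 21/4; row 3: 29/1 = 29. Minimum is 21/4 at row 2 (u2 leaves); pivot element 4.
Pivot on row 2; the obj-row RHS becomes 0 − (-4)·(21/4) = 21.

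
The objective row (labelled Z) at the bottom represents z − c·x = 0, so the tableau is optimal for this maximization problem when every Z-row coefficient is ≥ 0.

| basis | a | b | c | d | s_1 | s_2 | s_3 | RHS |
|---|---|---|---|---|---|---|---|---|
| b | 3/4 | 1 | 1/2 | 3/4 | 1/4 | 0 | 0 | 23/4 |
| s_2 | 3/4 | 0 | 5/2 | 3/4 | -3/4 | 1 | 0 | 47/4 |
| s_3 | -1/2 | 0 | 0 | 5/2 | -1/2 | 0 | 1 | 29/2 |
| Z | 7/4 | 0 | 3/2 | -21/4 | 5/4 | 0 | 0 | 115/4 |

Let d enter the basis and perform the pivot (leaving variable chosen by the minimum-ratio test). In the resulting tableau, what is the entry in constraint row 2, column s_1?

Ratio test on column d — row 1: (23/4)/(3/4) = 23/3; row 2: (47/4)/(3/4) = 47/3; row 3: (29/2)/(5/2) = 29/5. Minimum is 29/5 at row 3 (s_3 leaves); pivot element 5/2.
Divide row 3 by 5/2; eliminate column d from the other rows.
Row 2 update in column s_1: -3/4 − (3/4)·(-1/5) = -3/5.

-3/5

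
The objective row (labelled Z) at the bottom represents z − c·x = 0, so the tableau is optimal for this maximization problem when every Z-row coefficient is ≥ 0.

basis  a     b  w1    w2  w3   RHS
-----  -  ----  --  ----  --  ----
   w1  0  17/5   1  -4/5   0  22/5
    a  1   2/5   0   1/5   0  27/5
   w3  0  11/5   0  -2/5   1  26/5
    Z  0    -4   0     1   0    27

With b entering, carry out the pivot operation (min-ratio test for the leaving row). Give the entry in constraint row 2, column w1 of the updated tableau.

Ratio test on column b — row 1: (22/5)/(17/5) = 22/17; row 2: (27/5)/(2/5) = 27/2; row 3: (26/5)/(11/5) = 26/11. Minimum is 22/17 at row 1 (w1 leaves); pivot element 17/5.
Divide row 1 by 17/5; eliminate column b from the other rows.
Row 2 update in column w1: 0 − (2/5)·(5/17) = -2/17.

-2/17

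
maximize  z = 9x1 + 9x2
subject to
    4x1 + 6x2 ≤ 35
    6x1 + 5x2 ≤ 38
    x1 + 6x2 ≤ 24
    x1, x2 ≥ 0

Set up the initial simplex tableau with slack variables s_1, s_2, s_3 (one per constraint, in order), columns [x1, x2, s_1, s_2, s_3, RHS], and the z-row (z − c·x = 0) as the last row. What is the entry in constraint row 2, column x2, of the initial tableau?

Constraint 2 has coefficient 5 on x2.

5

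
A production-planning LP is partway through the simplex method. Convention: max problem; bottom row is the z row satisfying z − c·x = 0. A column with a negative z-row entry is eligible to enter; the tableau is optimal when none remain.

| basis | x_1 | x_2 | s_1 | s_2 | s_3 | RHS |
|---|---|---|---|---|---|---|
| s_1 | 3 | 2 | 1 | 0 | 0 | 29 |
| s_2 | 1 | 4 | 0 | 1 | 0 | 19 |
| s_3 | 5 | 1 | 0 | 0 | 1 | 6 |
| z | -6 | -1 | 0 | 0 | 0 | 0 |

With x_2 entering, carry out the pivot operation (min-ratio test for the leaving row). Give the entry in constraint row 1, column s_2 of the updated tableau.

Ratio test on column x_2 — row 1: 29/2 = 29/2; row 2: 19/4 = 19/4; row 3: 6/1 = 6. Minimum is 19/4 at row 2 (s_2 leaves); pivot element 4.
Divide row 2 by 4; eliminate column x_2 from the other rows.
Row 1 update in column s_2: 0 − 2·(1/4) = -1/2.

-1/2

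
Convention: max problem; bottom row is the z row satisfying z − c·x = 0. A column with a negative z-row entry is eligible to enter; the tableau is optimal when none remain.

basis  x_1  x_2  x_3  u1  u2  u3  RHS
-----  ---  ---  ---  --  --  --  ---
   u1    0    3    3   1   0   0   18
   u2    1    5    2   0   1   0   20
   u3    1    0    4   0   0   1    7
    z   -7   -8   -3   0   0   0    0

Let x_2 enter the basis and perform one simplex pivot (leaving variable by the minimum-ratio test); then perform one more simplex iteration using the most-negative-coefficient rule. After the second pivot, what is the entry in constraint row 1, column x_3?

Ratio test on column x_2 — row 1: 18/3 = 6; row 2: 20/5 = 4; row 3: entry 0 ≤ 0. Minimum is 4 at row 2 (u2 leaves); pivot element 5.
Divide row 2 by 5; eliminate column x_2 from the other rows.
Second iteration: most negative z-row entry is -27/5 in column x_1, so x_1 enters.
Ratio test on column x_1 — row 1: entry -3/5 ≤ 0; row 2: 4/(1/5) = 20; row 3: 7/1 = 7. Minimum is 7 at row 3 (u3 leaves); pivot element 1.
Divide row 3 by 1; eliminate column x_1 from the other rows.
After both pivots, the entry at constraint row 1, column x_3 is 21/5.

21/5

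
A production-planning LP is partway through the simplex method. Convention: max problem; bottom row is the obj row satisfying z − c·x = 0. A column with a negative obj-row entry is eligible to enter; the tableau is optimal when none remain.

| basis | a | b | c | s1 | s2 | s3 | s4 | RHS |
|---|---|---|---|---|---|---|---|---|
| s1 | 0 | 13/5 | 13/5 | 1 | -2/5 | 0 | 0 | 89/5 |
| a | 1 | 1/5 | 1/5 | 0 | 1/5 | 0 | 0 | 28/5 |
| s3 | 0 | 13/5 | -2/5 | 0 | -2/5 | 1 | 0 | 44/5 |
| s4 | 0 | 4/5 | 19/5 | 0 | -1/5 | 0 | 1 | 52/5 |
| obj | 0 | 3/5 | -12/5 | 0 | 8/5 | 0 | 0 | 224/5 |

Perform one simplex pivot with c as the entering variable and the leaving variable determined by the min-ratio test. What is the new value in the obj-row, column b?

Ratio test on column c — row 1: (89/5)/(13/5) = 89/13; row 2: (28/5)/(1/5) = 28; row 3: entry -2/5 ≤ 0; row 4: (52/5)/(19/5) = 52/19. Minimum is 52/19 at row 4 (s4 leaves); pivot element 19/5.
Divide row 4 by 19/5; eliminate column c from the other rows.
obj-row update in column b: 3/5 − (-12/5)·(4/19) = 21/19.

21/19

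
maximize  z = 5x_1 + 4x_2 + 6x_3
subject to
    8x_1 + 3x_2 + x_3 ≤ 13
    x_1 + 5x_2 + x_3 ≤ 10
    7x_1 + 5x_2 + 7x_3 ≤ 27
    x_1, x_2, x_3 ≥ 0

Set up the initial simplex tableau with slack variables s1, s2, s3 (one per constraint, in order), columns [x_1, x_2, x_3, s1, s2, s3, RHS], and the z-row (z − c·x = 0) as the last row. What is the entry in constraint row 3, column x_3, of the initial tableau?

7

Constraint 3 has coefficient 7 on x_3.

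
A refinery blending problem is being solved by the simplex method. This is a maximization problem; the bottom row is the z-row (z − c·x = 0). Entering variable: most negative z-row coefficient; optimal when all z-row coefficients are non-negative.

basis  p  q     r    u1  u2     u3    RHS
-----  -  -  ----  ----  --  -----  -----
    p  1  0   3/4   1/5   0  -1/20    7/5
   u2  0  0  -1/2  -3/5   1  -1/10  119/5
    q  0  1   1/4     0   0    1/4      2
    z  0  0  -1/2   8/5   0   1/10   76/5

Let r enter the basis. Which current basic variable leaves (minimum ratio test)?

p

Column r entries and ratios — p: (7/5)/(3/4) = 28/15; u2: -1/2 ≤ 0, skip; q: 2/(1/4) = 8.
Smallest ratio is 28/15 in the row of p, so p leaves.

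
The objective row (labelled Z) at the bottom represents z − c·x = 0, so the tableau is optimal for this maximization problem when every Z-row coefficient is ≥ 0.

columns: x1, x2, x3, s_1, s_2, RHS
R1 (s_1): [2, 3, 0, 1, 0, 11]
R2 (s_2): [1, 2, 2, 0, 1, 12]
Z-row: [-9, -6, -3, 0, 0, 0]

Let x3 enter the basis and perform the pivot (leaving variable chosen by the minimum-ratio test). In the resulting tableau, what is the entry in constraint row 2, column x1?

Ratio test on column x3 — row 1: entry 0 ≤ 0; row 2: 12/2 = 6. Minimum is 6 at row 2 (s_2 leaves); pivot element 2.
Divide row 2 by 2; eliminate column x3 from the other rows.
In the new row 2, the x1 entry is the old entry divided by the pivot: 1/2 = 1/2.

1/2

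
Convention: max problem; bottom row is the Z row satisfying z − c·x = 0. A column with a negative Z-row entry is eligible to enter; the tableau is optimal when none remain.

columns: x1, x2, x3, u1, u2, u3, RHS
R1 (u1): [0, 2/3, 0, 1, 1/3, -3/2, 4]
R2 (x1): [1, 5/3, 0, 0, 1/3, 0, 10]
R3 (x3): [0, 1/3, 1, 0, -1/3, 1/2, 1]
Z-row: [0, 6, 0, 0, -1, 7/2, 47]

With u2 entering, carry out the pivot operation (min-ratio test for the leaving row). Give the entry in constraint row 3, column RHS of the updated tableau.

5

Ratio test on column u2 — row 1: 4/(1/3) = 12; row 2: 10/(1/3) = 30; row 3: entry -1/3 ≤ 0. Minimum is 12 at row 1 (u1 leaves); pivot element 1/3.
Divide row 1 by 1/3; eliminate column u2 from the other rows.
Row 3 update in column RHS: 1 − (-1/3)·12 = 5.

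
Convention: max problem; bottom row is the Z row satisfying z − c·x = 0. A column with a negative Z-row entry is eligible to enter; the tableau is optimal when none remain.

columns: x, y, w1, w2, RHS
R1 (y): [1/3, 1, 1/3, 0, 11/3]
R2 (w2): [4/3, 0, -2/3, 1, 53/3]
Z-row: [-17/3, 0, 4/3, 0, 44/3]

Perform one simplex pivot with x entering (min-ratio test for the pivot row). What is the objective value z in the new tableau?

Ratio test on column x — row 1: (11/3)/(1/3) = 11; row 2: (53/3)/(4/3) = 53/4. Minimum is 11 at row 1 (y leaves); pivot element 1/3.
Pivot on row 1; the Z-row RHS becomes 44/3 − (-17/3)·11 = 77.

77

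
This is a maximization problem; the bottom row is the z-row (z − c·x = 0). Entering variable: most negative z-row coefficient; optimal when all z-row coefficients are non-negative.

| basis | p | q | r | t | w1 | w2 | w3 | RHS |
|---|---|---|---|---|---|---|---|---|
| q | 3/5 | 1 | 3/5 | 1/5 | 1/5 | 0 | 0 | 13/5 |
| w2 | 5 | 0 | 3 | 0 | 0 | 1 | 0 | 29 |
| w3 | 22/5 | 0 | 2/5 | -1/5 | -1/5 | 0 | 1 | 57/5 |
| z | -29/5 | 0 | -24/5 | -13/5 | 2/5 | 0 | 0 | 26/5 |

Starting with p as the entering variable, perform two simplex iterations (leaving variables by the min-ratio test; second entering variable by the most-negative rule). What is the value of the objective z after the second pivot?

Ratio test on column p — row 1: (13/5)/(3/5) = 13/3; row 2: 29/5 = 29/5; row 3: (57/5)/(22/5) = 57/22. Minimum is 57/22 at row 3 (w3 leaves); pivot element 22/5.
Pivot on row 3; the z-row RHS becomes 26/5 − (-29/5)·(57/22) = 445/22.
Next entering variable (most negative z-row entry -47/11): r.
Ratio test on column r — row 1: (23/22)/(6/11) = 23/12; row 2: (353/22)/(28/11) = 353/56; row 3: (57/22)/(1/11) = 57/2. Minimum is 23/12 at row 1 (q leaves); pivot element 6/11.
After the second pivot the z-row RHS is 445/22 − (-47/11)·(23/12) = 341/12.

341/12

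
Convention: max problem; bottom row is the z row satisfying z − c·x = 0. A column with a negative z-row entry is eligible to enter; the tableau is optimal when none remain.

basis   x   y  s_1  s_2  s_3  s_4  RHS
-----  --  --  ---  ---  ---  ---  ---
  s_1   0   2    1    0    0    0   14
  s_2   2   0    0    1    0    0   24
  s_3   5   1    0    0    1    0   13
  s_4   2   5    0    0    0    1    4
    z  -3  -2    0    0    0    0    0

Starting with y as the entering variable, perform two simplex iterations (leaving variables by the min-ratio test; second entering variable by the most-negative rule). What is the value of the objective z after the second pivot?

Ratio test on column y — row 1: 14/2 = 7; row 2: entry 0 ≤ 0; row 3: 13/1 = 13; row 4: 4/5 = 4/5. Minimum is 4/5 at row 4 (s_4 leaves); pivot element 5.
Pivot on row 4; the z-row RHS becomes 0 − (-2)·(4/5) = 8/5.
Next entering variable (most negative z-row entry -11/5): x.
Ratio test on column x — row 1: entry -4/5 ≤ 0; row 2: 24/2 = 12; row 3: (61/5)/(23/5) = 61/23; row 4: (4/5)/(2/5) = 2. Minimum is 2 at row 4 (y leaves); pivot element 2/5.
After the second pivot the z-row RHS is 8/5 − (-11/5)·2 = 6.

6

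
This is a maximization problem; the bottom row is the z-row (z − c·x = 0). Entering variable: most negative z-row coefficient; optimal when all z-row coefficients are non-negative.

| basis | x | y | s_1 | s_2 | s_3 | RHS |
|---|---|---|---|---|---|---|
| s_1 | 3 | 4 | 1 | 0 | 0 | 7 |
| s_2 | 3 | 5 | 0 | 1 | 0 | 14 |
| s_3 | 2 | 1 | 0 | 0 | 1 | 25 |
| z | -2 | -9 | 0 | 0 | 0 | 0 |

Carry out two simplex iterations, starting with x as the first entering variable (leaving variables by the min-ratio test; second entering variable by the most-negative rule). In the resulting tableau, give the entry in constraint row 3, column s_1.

-1/4

Ratio test on column x — row 1: 7/3 = 7/3; row 2: 14/3 = 14/3; row 3: 25/2 = 25/2. Minimum is 7/3 at row 1 (s_1 leaves); pivot element 3.
Divide row 1 by 3; eliminate column x from the other rows.
Second iteration: most negative z-row entry is -19/3 in column y, so y enters.
Ratio test on column y — row 1: (7/3)/(4/3) = 7/4; row 2: 7/1 = 7; row 3: entry -5/3 ≤ 0. Minimum is 7/4 at row 1 (x leaves); pivot element 4/3.
Divide row 1 by 4/3; eliminate column y from the other rows.
After both pivots, the entry at constraint row 3, column s_1 is -1/4.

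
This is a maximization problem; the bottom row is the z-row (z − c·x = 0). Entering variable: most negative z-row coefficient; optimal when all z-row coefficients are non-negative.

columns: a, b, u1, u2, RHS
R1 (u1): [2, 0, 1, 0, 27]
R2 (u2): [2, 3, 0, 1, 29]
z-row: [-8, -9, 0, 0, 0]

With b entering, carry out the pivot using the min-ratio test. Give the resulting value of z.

Ratio test on column b — row 1: entry 0 ≤ 0; row 2: 29/3 = 29/3. Minimum is 29/3 at row 2 (u2 leaves); pivot element 3.
Pivot on row 2; the z-row RHS becomes 0 − (-9)·(29/3) = 87.

87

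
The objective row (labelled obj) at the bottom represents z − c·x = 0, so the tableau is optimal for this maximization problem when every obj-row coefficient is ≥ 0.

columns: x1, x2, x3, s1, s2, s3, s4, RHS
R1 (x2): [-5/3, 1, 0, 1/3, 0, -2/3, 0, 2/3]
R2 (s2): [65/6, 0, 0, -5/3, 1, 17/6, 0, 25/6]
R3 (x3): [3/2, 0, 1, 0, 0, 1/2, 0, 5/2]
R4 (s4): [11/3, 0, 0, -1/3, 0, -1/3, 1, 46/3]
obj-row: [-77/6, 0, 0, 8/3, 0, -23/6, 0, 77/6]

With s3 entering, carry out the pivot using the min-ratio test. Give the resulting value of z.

314/17

Ratio test on column s3 — row 1: entry -2/3 ≤ 0; row 2: (25/6)/(17/6) = 25/17; row 3: (5/2)/(1/2) = 5; row 4: entry -1/3 ≤ 0. Minimum is 25/17 at row 2 (s2 leaves); pivot element 17/6.
Pivot on row 2; the obj-row RHS becomes 77/6 − (-23/6)·(25/17) = 314/17.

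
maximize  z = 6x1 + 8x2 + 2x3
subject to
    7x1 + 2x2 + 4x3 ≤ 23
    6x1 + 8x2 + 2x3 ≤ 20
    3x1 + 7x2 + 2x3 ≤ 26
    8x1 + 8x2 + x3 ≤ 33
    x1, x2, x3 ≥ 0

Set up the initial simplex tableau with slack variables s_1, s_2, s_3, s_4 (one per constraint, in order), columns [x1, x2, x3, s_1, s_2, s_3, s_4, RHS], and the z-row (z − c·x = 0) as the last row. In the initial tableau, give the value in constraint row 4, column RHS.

33

The RHS of constraint 4 is b_4 = 33.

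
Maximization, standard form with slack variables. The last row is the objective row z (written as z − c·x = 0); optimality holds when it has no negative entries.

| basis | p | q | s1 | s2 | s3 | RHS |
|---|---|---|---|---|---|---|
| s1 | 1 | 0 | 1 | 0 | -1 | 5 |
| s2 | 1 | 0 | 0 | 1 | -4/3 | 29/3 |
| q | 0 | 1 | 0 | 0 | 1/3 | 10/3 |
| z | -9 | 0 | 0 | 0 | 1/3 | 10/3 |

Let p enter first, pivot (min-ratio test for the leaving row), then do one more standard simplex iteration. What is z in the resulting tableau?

135

Ratio test on column p — row 1: 5/1 = 5; row 2: (29/3)/1 = 29/3; row 3: entry 0 ≤ 0. Minimum is 5 at row 1 (s1 leaves); pivot element 1.
Pivot on row 1; the z-row RHS becomes 10/3 − (-9)·5 = 145/3.
Next entering variable (most negative z-row entry -26/3): s3.
Ratio test on column s3 — row 1: entry -1 ≤ 0; row 2: entry -1/3 ≤ 0; row 3: (10/3)/(1/3) = 10. Minimum is 10 at row 3 (q leaves); pivot element 1/3.
After the second pivot the z-row RHS is 145/3 − (-26/3)·10 = 135.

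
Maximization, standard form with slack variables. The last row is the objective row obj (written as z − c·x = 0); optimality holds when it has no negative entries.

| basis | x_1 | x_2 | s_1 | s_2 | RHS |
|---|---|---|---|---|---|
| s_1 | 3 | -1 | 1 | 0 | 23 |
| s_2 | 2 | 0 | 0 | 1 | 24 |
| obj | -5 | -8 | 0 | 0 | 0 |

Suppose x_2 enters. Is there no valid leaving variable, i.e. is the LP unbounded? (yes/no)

Every constraint-row entry in column x_2 is ≤ 0, so increasing x_2 is unbounded.

yes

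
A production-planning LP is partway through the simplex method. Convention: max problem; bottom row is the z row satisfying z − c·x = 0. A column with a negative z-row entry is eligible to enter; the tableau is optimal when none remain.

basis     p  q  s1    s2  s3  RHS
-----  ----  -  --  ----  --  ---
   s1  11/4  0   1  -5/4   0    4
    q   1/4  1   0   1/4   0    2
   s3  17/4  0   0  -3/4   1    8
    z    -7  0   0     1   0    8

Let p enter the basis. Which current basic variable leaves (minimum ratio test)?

s1

Column p entries and ratios — s1: 4/(11/4) = 16/11; q: 2/(1/4) = 8; s3: 8/(17/4) = 32/17.
Smallest ratio is 16/11 in the row of s1, so s1 leaves.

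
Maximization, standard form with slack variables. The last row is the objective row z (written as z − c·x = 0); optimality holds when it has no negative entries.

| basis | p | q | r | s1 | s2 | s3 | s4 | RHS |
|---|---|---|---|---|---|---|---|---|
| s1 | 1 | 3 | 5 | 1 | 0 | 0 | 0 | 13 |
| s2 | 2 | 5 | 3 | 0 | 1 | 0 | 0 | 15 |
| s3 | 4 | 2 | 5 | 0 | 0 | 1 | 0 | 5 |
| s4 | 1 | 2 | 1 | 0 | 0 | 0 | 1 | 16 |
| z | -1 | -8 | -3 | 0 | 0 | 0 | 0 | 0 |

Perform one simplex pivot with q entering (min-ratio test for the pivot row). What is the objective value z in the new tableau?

20

Ratio test on column q — row 1: 13/3 = 13/3; row 2: 15/5 = 3; row 3: 5/2 = 5/2; row 4: 16/2 = 8. Minimum is 5/2 at row 3 (s3 leaves); pivot element 2.
Pivot on row 3; the z-row RHS becomes 0 − (-8)·(5/2) = 20.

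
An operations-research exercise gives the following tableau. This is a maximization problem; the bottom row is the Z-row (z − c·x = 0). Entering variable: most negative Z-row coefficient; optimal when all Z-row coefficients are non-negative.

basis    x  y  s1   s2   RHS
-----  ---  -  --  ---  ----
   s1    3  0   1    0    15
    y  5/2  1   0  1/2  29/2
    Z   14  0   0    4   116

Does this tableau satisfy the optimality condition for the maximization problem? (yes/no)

yes

Every Z-row coefficient is ≥ 0, so the tableau is optimal.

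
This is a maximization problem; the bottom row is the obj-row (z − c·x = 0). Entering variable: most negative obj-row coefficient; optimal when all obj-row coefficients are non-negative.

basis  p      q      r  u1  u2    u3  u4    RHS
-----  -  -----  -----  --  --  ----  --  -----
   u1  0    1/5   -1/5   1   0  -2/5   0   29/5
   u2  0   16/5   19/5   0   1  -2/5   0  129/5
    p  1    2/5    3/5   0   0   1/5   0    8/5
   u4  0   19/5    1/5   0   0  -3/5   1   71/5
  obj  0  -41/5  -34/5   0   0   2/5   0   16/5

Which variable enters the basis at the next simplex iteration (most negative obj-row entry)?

q

Negative obj-row entries: q: -41/5, r: -34/5.
The most negative is -41/5 in column q, so q enters.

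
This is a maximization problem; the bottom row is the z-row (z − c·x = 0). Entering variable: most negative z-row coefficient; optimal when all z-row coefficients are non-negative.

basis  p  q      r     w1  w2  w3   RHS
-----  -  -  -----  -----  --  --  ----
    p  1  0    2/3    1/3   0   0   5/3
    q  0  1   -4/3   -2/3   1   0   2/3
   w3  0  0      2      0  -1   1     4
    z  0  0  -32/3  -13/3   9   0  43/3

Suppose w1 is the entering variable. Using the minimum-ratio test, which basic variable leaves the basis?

Column w1 entries and ratios — p: (5/3)/(1/3) = 5; q: -2/3 ≤ 0, skip; w3: 0 ≤ 0, skip.
Smallest ratio is 5 in the row of p, so p leaves.

p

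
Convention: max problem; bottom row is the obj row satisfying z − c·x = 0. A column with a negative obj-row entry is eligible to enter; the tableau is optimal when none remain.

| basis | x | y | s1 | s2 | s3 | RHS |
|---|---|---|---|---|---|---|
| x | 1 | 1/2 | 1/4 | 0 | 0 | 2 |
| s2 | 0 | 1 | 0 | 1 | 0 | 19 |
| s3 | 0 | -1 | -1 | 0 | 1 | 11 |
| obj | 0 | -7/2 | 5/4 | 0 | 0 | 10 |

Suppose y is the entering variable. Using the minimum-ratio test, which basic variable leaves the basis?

Column y entries and ratios — x: 2/(1/2) = 4; s2: 19/1 = 19; s3: -1 ≤ 0, skip.
Smallest ratio is 4 in the row of x, so x leaves.

x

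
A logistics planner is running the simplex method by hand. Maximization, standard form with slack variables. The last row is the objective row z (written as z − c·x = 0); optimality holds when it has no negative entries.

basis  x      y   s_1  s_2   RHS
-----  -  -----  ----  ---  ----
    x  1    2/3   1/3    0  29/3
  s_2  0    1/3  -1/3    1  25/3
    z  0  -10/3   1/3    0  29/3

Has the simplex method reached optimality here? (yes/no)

no

The z-row has a negative entry -10/3 in column y, so it is not optimal.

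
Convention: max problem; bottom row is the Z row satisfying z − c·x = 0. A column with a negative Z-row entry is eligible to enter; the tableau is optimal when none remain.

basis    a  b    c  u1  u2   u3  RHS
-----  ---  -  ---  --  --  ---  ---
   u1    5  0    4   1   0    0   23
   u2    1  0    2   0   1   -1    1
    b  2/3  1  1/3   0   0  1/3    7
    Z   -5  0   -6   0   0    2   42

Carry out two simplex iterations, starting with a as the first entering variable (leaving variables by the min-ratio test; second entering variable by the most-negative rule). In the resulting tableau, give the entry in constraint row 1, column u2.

Ratio test on column a — row 1: 23/5 = 23/5; row 2: 1/1 = 1; row 3: 7/(2/3) = 21/2. Minimum is 1 at row 2 (u2 leaves); pivot element 1.
Divide row 2 by 1; eliminate column a from the other rows.
Second iteration: most negative Z-row entry is -3 in column u3, so u3 enters.
Ratio test on column u3 — row 1: 18/5 = 18/5; row 2: entry -1 ≤ 0; row 3: (19/3)/1 = 19/3. Minimum is 18/5 at row 1 (u1 leaves); pivot element 5.
Divide row 1 by 5; eliminate column u3 from the other rows.
After both pivots, the entry at constraint row 1, column u2 is -1.

-1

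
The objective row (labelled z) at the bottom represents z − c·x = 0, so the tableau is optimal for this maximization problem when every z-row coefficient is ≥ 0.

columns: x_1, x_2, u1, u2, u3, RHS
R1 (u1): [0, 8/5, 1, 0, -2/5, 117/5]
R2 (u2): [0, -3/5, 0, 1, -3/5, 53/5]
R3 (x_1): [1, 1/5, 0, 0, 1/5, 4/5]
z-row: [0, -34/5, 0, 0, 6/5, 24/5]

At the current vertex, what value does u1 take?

117/5

u1 is basic (row 1); its value is the RHS of that row, 117/5.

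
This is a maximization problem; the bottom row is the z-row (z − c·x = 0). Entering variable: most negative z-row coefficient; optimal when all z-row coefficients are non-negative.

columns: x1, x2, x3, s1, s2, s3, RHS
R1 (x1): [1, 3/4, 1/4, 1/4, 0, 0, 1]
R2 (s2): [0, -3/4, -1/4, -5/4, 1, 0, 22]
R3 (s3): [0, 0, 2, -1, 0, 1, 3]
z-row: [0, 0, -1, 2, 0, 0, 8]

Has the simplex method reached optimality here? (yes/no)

The z-row has a negative entry -1 in column x3, so it is not optimal.

no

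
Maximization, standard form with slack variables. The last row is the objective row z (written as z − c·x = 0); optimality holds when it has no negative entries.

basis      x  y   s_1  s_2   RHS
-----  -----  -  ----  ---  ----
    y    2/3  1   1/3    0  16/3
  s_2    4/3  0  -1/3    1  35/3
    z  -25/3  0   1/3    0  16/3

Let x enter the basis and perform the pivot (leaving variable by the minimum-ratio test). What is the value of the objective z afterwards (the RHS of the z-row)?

Ratio test on column x — row 1: (16/3)/(2/3) = 8; row 2: (35/3)/(4/3) = 35/4. Minimum is 8 at row 1 (y leaves); pivot element 2/3.
Pivot on row 1; the z-row RHS becomes 16/3 − (-25/3)·8 = 72.

72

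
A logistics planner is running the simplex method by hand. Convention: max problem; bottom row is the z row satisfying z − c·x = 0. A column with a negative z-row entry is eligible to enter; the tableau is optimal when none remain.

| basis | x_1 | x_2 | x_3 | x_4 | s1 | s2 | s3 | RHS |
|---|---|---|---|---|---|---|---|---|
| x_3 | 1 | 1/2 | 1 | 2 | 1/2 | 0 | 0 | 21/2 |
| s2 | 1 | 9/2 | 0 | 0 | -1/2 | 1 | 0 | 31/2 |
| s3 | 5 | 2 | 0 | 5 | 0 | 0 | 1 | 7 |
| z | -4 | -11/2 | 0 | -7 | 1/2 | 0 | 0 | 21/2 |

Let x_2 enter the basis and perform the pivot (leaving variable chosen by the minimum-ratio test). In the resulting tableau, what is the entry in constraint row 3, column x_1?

Ratio test on column x_2 — row 1: (21/2)/(1/2) = 21; row 2: (31/2)/(9/2) = 31/9; row 3: 7/2 = 7/2. Minimum is 31/9 at row 2 (s2 leaves); pivot element 9/2.
Divide row 2 by 9/2; eliminate column x_2 from the other rows.
Row 3 update in column x_1: 5 − 2·(2/9) = 41/9.

41/9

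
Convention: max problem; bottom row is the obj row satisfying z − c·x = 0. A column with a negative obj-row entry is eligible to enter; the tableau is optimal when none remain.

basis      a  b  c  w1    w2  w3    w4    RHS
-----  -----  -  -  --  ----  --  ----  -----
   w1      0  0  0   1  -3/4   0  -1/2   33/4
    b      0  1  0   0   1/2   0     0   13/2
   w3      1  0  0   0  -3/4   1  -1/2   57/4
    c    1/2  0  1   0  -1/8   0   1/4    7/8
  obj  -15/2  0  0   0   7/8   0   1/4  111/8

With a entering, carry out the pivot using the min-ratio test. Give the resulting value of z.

Ratio test on column a — row 1: entry 0 ≤ 0; row 2: entry 0 ≤ 0; row 3: (57/4)/1 = 57/4; row 4: (7/8)/(1/2) = 7/4. Minimum is 7/4 at row 4 (c leaves); pivot element 1/2.
Pivot on row 4; the obj-row RHS becomes 111/8 − (-15/2)·(7/4) = 27.

27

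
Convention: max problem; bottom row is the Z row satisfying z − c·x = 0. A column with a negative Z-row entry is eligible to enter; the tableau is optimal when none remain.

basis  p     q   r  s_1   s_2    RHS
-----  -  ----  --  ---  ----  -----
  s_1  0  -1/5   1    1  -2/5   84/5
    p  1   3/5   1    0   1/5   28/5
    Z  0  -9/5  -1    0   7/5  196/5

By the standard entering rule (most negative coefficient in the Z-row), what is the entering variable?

Negative Z-row entries: q: -9/5, r: -1.
The most negative is -9/5 in column q, so q enters.

q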